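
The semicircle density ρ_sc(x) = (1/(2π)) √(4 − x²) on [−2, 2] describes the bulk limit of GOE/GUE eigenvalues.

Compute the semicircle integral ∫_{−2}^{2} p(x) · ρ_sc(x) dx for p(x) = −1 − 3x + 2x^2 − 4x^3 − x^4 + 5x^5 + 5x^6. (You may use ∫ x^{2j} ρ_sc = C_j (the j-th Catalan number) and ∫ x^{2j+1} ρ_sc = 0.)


Write p(x) = Σ a_i x^i, split into monomials and integrate each against ρ_sc separately.
Using ∫ x^{2j} ρ_sc = C_j = (1/(j+1)) C(2j, j) (Catalan numbers) and ∫ x^{2j+1} ρ_sc = 0 (odd monomials vanish by symmetry):
  i = 0 (even): a_0 · C_{0} = -1 · 1 = -1
  i = 1 (odd): ∫ x^1 ρ_sc = 0 (vanishes)
  i = 2 (even): a_2 · C_{1} = 2 · 1 = 2
  i = 3 (odd): ∫ x^3 ρ_sc = 0 (vanishes)
  i = 4 (even): a_4 · C_{2} = -1 · 2 = -2
  i = 5 (odd): ∫ x^5 ρ_sc = 0 (vanishes)
  i = 6 (even): a_6 · C_{3} = 5 · 5 = 25

Summing the contributions: ∫_{−2}^{2} p(x) ρ_sc(x) dx = (-1) + 2 + (-2) + 25 = 24.


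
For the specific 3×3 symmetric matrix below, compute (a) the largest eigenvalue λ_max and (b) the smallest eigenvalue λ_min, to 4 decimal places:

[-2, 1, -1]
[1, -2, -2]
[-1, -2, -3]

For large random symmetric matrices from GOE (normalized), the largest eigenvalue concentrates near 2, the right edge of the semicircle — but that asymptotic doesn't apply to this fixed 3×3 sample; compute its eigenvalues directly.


Since M is real symmetric, all three eigenvalues are real; they are the roots of det(λI − M) = λ³ − (tr M) λ² + s λ − det M, where s is the sum of the principal 2×2 minors.
tr M = -2 + (-2) + (-3) = -7.
s = ((-2)·(-2) − 1²) + ((-2)·(-3) − (-1)²) + ((-2)·(-3) − (-2)²) = 3 + 5 + 2 = 10.
det M (expand along row 1) = (-2)·2 − 1·(-5) + (-1)·(-4) = 5.
Characteristic polynomial: λ³ + 7λ² + 10λ − 5 = 0.
Substitute λ = y + (tr M)/3 = y − 2.333333 to remove the quadratic term: y³ + p·y + q = 0 with p = s − (tr M)²/3 = -6.333333 and q = −2(tr M)³/27 + (tr M)·s/3 − det M = -2.925926.
Three real roots ⇒ use the trigonometric (Viète) form: r = 2√(−p/3) = 2.905933, φ = arccos(3q/(p·r)) = arccos(0.476943) = 1.073623 rad.
y_k = r·cos(φ/3 − 2πk/3) for k = 0, 1, 2 gives y = 2.721823, -0.479383, -2.242440.
λ_k = y_k − 2.333333 gives λ = 0.3885, -2.8127, -4.5758 (check: the sum is -7.0000 = tr M).

Hence λ_max = 0.3885 and λ_min = -4.5758.


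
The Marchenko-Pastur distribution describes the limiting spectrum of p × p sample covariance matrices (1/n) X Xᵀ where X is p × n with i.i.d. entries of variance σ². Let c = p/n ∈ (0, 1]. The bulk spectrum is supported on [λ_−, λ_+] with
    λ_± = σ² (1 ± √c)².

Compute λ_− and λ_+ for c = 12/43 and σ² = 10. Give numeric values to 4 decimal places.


c = 12/43 = 0.279070; √c = 0.528271.
λ_− = σ² (1 − √c)² = 10 · (1 − 0.528271)² = 10 · (0.471729)² = 2.225287.
λ_+ = σ² (1 + √c)² = 10 · (1 + 0.528271)² = 10 · (1.528271)² = 23.356109.

Rounded to 4 decimal places: λ_− ≈ 2.2253, λ_+ ≈ 23.3561.


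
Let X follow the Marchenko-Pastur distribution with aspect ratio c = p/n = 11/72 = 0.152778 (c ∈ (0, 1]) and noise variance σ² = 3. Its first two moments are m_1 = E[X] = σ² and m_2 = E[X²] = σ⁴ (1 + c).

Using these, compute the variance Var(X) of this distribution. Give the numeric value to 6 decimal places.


m_1 = E[X] = σ² = 3, so m_1² = 9.
m_2 = E[X²] = σ⁴ (1 + c) = 9 · (1 + 0.152778) = 9 · 1.152778 = 10.375000.
(Note m_2 − m_1² simplifies to c · σ⁴ = 0.152778 · 9.)

Var(X) = m_2 − m_1² = 10.375000 − 9 = 1.375000.


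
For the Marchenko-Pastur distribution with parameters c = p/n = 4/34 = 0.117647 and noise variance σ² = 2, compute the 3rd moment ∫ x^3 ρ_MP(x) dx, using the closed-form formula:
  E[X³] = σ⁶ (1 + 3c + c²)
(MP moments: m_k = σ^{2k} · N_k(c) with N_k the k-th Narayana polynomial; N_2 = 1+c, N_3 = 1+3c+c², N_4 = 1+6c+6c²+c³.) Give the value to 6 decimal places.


E[X³] = σ⁶ (1 + 3c + c²) (third MP moment). With σ² = 2 (so σ⁶ = 8) and c = 4/34 = 0.117647: E[X³] = 8 · (1 + 3·0.117647 + (0.117647)²) = 8 · 1.366782.

So E[X^3] = 10.934256.


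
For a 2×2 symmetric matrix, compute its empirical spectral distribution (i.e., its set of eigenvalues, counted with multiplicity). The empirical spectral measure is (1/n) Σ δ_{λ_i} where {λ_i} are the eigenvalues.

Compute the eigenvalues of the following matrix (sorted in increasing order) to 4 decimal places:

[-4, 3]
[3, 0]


Since M is real symmetric, both eigenvalues are real; they are the roots of det(λI − M) = λ² − (tr M) λ + det M.
tr M = -4 + 0 = -4.
det M = (-4)·0 − 3² = 0 − 9 = -9.
Characteristic polynomial: λ² + 4λ − 9 = 0.
Discriminant Δ = (tr M)² − 4·det M = 16 − (-36) = 52; √Δ = 7.211103.
λ = (tr M ± √Δ)/2 = (-4 ± 7.211103)/2, giving (tr M − √Δ)/2 = -5.6056 and (tr M + √Δ)/2 = 1.6056.

Eigenvalues sorted in increasing order: [-5.6056, 1.6056].


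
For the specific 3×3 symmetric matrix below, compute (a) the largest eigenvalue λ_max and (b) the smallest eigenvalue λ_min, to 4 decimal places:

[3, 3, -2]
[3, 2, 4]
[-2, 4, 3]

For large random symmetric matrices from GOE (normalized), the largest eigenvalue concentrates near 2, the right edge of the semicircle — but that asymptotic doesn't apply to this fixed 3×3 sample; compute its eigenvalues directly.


Since M is real symmetric, all three eigenvalues are real; they are the roots of det(λI − M) = λ³ − (tr M) λ² + s λ − det M, where s is the sum of the principal 2×2 minors.
tr M = 3 + 2 + 3 = 8.
s = (3·2 − 3²) + (3·3 − (-2)²) + (2·3 − 4²) = -3 + 5 + (-10) = -8.
det M (expand along row 1) = 3·(-10) − 3·17 + (-2)·16 = -113.
Characteristic polynomial: λ³ − 8λ² − 8λ + 113 = 0.
Substitute λ = y + (tr M)/3 = y + 2.666667 to remove the quadratic term: y³ + p·y + q = 0 with p = s − (tr M)²/3 = -29.333333 and q = −2(tr M)³/27 + (tr M)·s/3 − det M = 53.740741.
Three real roots ⇒ use the trigonometric (Viète) form: r = 2√(−p/3) = 6.253888, φ = arccos(3q/(p·r)) = arccos(-0.878847) = 2.644237 rad.
y_k = r·cos(φ/3 − 2πk/3) for k = 0, 1, 2 gives y = 3.977860, 2.190281, -6.168141.
λ_k = y_k + 2.666667 gives λ = 6.6445, 4.8569, -3.5015 (check: the sum is 8.0000 = tr M).

Hence λ_max = 6.6445 and λ_min = -3.5015.


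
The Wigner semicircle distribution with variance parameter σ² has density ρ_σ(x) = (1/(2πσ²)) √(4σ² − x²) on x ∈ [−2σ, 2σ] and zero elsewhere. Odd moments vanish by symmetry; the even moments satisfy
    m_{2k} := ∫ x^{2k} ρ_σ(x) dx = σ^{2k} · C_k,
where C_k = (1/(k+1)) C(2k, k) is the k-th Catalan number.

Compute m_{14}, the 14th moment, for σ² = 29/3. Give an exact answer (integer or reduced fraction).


By the scaled semicircle moment identity, m_{2k} = σ^{2k} · C_k with k = 7.
C_7 = (1/(k+1)) · C(2k, k) = (1/8) · C(14, 7) = (1/8) · 3432 = 429.
σ^{2k} = (σ²)^k = (29/3)^7 = 17249876309/2187.

Therefore m_{14} = σ^{14} · C_7 = (17249876309/2187) · 429 = 2466732312187/729.


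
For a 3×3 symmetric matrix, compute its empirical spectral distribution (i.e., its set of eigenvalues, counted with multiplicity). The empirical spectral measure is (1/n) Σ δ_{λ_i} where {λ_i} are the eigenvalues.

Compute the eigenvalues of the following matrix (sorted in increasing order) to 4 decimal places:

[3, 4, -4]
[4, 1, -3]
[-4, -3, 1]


Since M is real symmetric, all three eigenvalues are real; they are the roots of det(λI − M) = λ³ − (tr M) λ² + s λ − det M, where s is the sum of the principal 2×2 minors.
tr M = 3 + 1 + 1 = 5.
s = (3·1 − 4²) + (3·1 − (-4)²) + (1·1 − (-3)²) = -13 + (-13) + (-8) = -34.
det M (expand along row 1) = 3·(-8) − 4·(-8) + (-4)·(-8) = 40.
Characteristic polynomial: λ³ − 5λ² − 34λ − 40 = 0.
Substitute λ = y + (tr M)/3 = y + 1.666667 to remove the quadratic term: y³ + p·y + q = 0 with p = s − (tr M)²/3 = -42.333333 and q = −2(tr M)³/27 + (tr M)·s/3 − det M = -105.925926.
Three real roots ⇒ use the trigonometric (Viète) form: r = 2√(−p/3) = 7.512952, φ = arccos(3q/(p·r)) = arccos(0.999149) = 0.041247 rad.
y_k = r·cos(φ/3 − 2πk/3) for k = 0, 1, 2 gives y = 7.512242, -3.666667, -3.845575.
λ_k = y_k + 1.666667 gives λ = 9.1789, -2.0000, -2.1789 (check: the sum is 5.0000 = tr M).

Eigenvalues sorted in increasing order: [-2.1789, -2.0000, 9.1789].


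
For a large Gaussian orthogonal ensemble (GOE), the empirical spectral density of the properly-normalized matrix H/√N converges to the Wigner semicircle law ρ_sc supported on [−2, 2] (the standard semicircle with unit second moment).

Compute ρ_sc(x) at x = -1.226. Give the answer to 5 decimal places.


ρ_sc(x) = (1/(2π)) √(4 − x²). With x = -1.226:
  4 − x² = 4 − (-1.226)² = 4 − 1.503076 = 2.496924.
  √(4 − x²) = 1.580166.
  1/(2π) = 0.159155.
  ρ_sc(-1.226) = 0.159155 · 1.580166 = 0.251491.

Rounded to 5 decimal places: ρ_sc(-1.226) ≈ 0.25149.


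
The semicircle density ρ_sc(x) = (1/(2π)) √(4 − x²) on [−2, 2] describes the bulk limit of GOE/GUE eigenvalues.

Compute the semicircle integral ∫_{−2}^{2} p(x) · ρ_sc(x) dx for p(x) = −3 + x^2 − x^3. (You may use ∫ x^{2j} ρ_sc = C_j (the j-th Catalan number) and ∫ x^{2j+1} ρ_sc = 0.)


Write p(x) = Σ a_i x^i, split into monomials and integrate each against ρ_sc separately.
Using ∫ x^{2j} ρ_sc = C_j = (1/(j+1)) C(2j, j) (Catalan numbers) and ∫ x^{2j+1} ρ_sc = 0 (odd monomials vanish by symmetry):
  i = 0 (even): a_0 · C_{0} = -3 · 1 = -3
  i = 2 (even): a_2 · C_{1} = 1 · 1 = 1
  i = 3 (odd): ∫ x^3 ρ_sc = 0 (vanishes)

Summing the contributions: ∫_{−2}^{2} p(x) ρ_sc(x) dx = (-3) + 1 = -2.


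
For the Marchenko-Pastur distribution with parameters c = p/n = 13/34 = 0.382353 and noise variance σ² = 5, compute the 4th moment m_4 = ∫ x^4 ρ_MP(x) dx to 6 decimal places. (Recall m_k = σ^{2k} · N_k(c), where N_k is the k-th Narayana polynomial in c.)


E[X⁴] = σ⁸ (1 + 6c + 6c² + c³) (fourth MP moment). With σ² = 5 (so σ⁸ = 625) and c = 13/34 = 0.382353: E[X⁴] = 625 · (1 + 6·0.382353 + 6·(0.382353)² + (0.382353)³) = 625 · 4.227178.

So E[X^4] = 2641.986185.


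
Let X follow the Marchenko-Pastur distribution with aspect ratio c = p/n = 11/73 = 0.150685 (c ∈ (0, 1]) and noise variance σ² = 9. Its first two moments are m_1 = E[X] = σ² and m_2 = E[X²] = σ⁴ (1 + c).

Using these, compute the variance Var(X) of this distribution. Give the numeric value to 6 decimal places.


m_1 = E[X] = σ² = 9, so m_1² = 81.
m_2 = E[X²] = σ⁴ (1 + c) = 81 · (1 + 0.150685) = 81 · 1.150685 = 93.205479.
(Note m_2 − m_1² simplifies to c · σ⁴ = 0.150685 · 81.)

Var(X) = m_2 − m_1² = 93.205479 − 81 = 12.205479.


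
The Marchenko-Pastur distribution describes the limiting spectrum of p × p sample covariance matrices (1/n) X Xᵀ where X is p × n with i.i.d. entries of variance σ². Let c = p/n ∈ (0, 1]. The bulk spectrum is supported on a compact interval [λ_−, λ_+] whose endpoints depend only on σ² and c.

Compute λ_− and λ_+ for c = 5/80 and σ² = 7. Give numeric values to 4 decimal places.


c = 5/80 = 0.062500; √c = 0.250000.
λ_− = σ² (1 − √c)² = 7 · (1 − 0.250000)² = 7 · (0.750000)² = 3.937500.
λ_+ = σ² (1 + √c)² = 7 · (1 + 0.250000)² = 7 · (1.250000)² = 10.937500.

Rounded to 4 decimal places: λ_− ≈ 3.9375, λ_+ ≈ 10.9375.


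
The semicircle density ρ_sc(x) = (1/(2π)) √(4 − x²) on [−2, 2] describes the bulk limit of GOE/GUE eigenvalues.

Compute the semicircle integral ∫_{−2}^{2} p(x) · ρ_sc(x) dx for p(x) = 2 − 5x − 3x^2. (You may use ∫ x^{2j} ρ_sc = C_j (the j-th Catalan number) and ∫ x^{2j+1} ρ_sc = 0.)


Write p(x) = Σ a_i x^i, split into monomials and integrate each against ρ_sc separately.
Using ∫ x^{2j} ρ_sc = C_j = (1/(j+1)) C(2j, j) (Catalan numbers) and ∫ x^{2j+1} ρ_sc = 0 (odd monomials vanish by symmetry):
  i = 0 (even): a_0 · C_{0} = 2 · 1 = 2
  i = 1 (odd): ∫ x^1 ρ_sc = 0 (vanishes)
  i = 2 (even): a_2 · C_{1} = -3 · 1 = -3

Summing the contributions: ∫_{−2}^{2} p(x) ρ_sc(x) dx = 2 + (-3) = -1.


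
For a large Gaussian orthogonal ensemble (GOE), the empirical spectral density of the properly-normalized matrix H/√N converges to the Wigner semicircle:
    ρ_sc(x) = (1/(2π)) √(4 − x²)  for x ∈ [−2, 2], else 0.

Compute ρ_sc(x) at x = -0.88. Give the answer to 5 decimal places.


ρ_sc(x) = (1/(2π)) √(4 − x²). With x = -0.88:
  4 − x² = 4 − (-0.88)² = 4 − 0.774400 = 3.225600.
  √(4 − x²) = 1.795996.
  1/(2π) = 0.159155.
  ρ_sc(-0.88) = 0.159155 · 1.795996 = 0.285842.

Rounded to 5 decimal places: ρ_sc(-0.88) ≈ 0.28584.


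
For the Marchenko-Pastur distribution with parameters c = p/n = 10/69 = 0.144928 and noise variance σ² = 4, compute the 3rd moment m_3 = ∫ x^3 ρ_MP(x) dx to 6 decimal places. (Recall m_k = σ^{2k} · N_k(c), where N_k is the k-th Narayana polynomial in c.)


E[X³] = σ⁶ (1 + 3c + c²) (third MP moment). With σ² = 4 (so σ⁶ = 64) and c = 10/69 = 0.144928: E[X³] = 64 · (1 + 3·0.144928 + (0.144928)²) = 64 · 1.455787.

So E[X^3] = 93.170342.


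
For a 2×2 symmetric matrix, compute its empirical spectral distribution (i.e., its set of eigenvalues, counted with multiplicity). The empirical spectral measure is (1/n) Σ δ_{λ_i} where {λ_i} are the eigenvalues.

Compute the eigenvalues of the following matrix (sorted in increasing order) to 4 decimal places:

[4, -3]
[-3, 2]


Since M is real symmetric, both eigenvalues are real; they are the roots of det(λI − M) = λ² − (tr M) λ + det M.
tr M = 4 + 2 = 6.
det M = 4·2 − (-3)² = 8 − 9 = -1.
Characteristic polynomial: λ² − 6λ − 1 = 0.
Discriminant Δ = (tr M)² − 4·det M = 36 − (-4) = 40; √Δ = 6.324555.
λ = (tr M ± √Δ)/2 = (6 ± 6.324555)/2, giving (tr M − √Δ)/2 = -0.1623 and (tr M + √Δ)/2 = 6.1623.

Eigenvalues sorted in increasing order: [-0.1623, 6.1623].


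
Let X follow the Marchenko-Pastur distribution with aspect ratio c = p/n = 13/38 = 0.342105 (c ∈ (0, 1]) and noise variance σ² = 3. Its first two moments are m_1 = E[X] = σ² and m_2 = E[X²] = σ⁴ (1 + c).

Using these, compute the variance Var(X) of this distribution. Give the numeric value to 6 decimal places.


m_1 = E[X] = σ² = 3, so m_1² = 9.
m_2 = E[X²] = σ⁴ (1 + c) = 9 · (1 + 0.342105) = 9 · 1.342105 = 12.078947.
(Note m_2 − m_1² simplifies to c · σ⁴ = 0.342105 · 9.)

Var(X) = m_2 − m_1² = 12.078947 − 9 = 3.078947.


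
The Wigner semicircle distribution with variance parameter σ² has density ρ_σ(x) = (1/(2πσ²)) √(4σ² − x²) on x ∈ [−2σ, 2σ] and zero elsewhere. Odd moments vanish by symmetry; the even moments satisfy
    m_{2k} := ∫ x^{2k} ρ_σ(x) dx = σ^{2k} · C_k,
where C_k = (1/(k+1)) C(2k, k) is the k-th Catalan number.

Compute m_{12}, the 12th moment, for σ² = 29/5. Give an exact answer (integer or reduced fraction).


By the scaled semicircle moment identity, m_{2k} = σ^{2k} · C_k with k = 6.
C_6 = (1/(k+1)) · C(2k, k) = (1/7) · C(12, 6) = (1/7) · 924 = 132.
σ^{2k} = (σ²)^k = (29/5)^6 = 594823321/15625.

Therefore m_{12} = σ^{12} · C_6 = (594823321/15625) · 132 = 78516678372/15625.


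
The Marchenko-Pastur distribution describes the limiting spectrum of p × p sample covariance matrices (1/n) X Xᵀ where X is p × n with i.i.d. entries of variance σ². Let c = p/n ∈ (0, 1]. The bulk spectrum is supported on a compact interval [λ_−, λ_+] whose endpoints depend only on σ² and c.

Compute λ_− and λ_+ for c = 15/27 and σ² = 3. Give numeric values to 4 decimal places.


c = 15/27 = 0.555556; √c = 0.745356.
λ_− = σ² (1 − √c)² = 3 · (1 − 0.745356)² = 3 · (0.254644)² = 0.194531.
λ_+ = σ² (1 + √c)² = 3 · (1 + 0.745356)² = 3 · (1.745356)² = 9.138803.

Rounded to 4 decimal places: λ_− ≈ 0.1945, λ_+ ≈ 9.1388.


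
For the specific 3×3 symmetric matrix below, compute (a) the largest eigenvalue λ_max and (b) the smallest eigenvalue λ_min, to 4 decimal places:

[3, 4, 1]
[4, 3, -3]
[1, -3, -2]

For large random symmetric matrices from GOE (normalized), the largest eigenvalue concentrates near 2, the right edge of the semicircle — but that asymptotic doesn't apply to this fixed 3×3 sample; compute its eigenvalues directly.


Since M is real symmetric, all three eigenvalues are real; they are the roots of det(λI − M) = λ³ − (tr M) λ² + s λ − det M, where s is the sum of the principal 2×2 minors.
tr M = 3 + 3 + (-2) = 4.
s = (3·3 − 4²) + (3·(-2) − 1²) + (3·(-2) − (-3)²) = -7 + (-7) + (-15) = -29.
det M (expand along row 1) = 3·(-15) − 4·(-5) + 1·(-15) = -40.
Characteristic polynomial: λ³ − 4λ² − 29λ + 40 = 0.
Substitute λ = y + (tr M)/3 = y + 1.333333 to remove the quadratic term: y³ + p·y + q = 0 with p = s − (tr M)²/3 = -34.333333 and q = −2(tr M)³/27 + (tr M)·s/3 − det M = -3.407407.
Three real roots ⇒ use the trigonometric (Viète) form: r = 2√(−p/3) = 6.765928, φ = arccos(3q/(p·r)) = arccos(0.044005) = 1.526777 rad.
y_k = r·cos(φ/3 − 2πk/3) for k = 0, 1, 2 gives y = 5.908471, -0.099273, -5.809198.
λ_k = y_k + 1.333333 gives λ = 7.2418, 1.2341, -4.4759 (check: the sum is 4.0000 = tr M).

Hence λ_max = 7.2418 and λ_min = -4.4759.


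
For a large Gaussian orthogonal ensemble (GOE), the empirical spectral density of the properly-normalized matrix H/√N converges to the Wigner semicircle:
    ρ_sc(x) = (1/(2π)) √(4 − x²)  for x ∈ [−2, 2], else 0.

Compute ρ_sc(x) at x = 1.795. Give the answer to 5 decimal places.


ρ_sc(x) = (1/(2π)) √(4 − x²). With x = 1.795:
  4 − x² = 4 − (1.795)² = 4 − 3.222025 = 0.777975.
  √(4 − x²) = 0.882029.
  1/(2π) = 0.159155.
  ρ_sc(1.795) = 0.159155 · 0.882029 = 0.140379.

Rounded to 5 decimal places: ρ_sc(1.795) ≈ 0.14038.


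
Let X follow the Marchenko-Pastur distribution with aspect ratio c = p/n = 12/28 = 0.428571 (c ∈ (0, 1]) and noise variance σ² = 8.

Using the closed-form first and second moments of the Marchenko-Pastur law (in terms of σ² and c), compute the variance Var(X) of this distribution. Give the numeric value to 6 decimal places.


Recall the MP moments m_1 = E[X] = σ² and m_2 = E[X²] = σ⁴ (1 + c).
m_1 = E[X] = σ² = 8, so m_1² = 64.
m_2 = E[X²] = σ⁴ (1 + c) = 64 · (1 + 0.428571) = 64 · 1.428571 = 91.428571.
(Note m_2 − m_1² simplifies to c · σ⁴ = 0.428571 · 64.)

Var(X) = m_2 − m_1² = 91.428571 − 64 = 27.428571.


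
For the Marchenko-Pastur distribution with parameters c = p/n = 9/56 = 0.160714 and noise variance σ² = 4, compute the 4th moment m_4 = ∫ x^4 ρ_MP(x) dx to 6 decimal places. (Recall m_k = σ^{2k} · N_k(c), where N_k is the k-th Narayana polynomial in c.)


E[X⁴] = σ⁸ (1 + 6c + 6c² + c³) (fourth MP moment). With σ² = 4 (so σ⁸ = 256) and c = 9/56 = 0.160714: E[X⁴] = 256 · (1 + 6·0.160714 + 6·(0.160714)² + (0.160714)³) = 256 · 2.123411.

So E[X^4] = 543.593294.


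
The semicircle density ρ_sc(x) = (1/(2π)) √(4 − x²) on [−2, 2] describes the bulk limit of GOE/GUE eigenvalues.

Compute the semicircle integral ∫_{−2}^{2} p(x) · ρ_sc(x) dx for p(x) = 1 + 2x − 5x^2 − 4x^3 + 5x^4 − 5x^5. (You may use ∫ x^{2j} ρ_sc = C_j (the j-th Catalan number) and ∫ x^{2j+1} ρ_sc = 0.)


Write p(x) = Σ a_i x^i, split into monomials and integrate each against ρ_sc separately.
Using ∫ x^{2j} ρ_sc = C_j = (1/(j+1)) C(2j, j) (Catalan numbers) and ∫ x^{2j+1} ρ_sc = 0 (odd monomials vanish by symmetry):
  i = 0 (even): a_0 · C_{0} = 1 · 1 = 1
  i = 1 (odd): ∫ x^1 ρ_sc = 0 (vanishes)
  i = 2 (even): a_2 · C_{1} = -5 · 1 = -5
  i = 3 (odd): ∫ x^3 ρ_sc = 0 (vanishes)
  i = 4 (even): a_4 · C_{2} = 5 · 2 = 10
  i = 5 (odd): ∫ x^5 ρ_sc = 0 (vanishes)

Summing the contributions: ∫_{−2}^{2} p(x) ρ_sc(x) dx = 1 + (-5) + 10 = 6.


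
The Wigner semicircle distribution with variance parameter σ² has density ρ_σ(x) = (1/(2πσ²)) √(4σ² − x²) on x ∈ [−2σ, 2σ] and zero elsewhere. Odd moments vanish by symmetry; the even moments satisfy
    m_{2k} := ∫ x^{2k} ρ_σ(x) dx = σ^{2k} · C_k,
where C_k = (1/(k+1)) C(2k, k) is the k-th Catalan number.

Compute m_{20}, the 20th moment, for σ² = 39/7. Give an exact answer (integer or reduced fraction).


By the scaled semicircle moment identity, m_{2k} = σ^{2k} · C_k with k = 10.
C_10 = (1/(k+1)) · C(2k, k) = (1/11) · C(20, 10) = (1/11) · 184756 = 16796.
σ^{2k} = (σ²)^k = (39/7)^10 = 8140406085191601/282475249.

Therefore m_{20} = σ^{20} · C_10 = (8140406085191601/282475249) · 16796 = 136726260606878130396/282475249.


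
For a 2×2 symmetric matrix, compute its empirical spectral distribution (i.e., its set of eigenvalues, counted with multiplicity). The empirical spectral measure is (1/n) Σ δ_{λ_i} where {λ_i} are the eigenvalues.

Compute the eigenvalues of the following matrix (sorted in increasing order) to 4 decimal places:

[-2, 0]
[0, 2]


Since M is real symmetric, both eigenvalues are real; they are the roots of det(λI − M) = λ² − (tr M) λ + det M.
tr M = -2 + 2 = 0.
det M = (-2)·2 − 0² = -4 − 0 = -4.
Characteristic polynomial: λ² − 4 = 0.
Discriminant Δ = (tr M)² − 4·det M = 0 − (-16) = 16; √Δ = 4.000000.
λ = (tr M ± √Δ)/2 = (0 ± 4.000000)/2, giving (tr M − √Δ)/2 = -2.0000 and (tr M + √Δ)/2 = 2.0000.

Eigenvalues sorted in increasing order: [-2.0000, 2.0000].


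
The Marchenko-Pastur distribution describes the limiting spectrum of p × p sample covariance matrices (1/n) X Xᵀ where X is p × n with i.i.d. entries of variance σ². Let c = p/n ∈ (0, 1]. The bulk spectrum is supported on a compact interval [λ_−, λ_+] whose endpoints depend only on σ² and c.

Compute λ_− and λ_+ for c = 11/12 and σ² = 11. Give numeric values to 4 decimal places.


c = 11/12 = 0.916667; √c = 0.957427.
λ_− = σ² (1 − √c)² = 11 · (1 − 0.957427)² = 11 · (0.042573)² = 0.019937.
λ_+ = σ² (1 + √c)² = 11 · (1 + 0.957427)² = 11 · (1.957427)² = 42.146730.

Rounded to 4 decimal places: λ_− ≈ 0.0199, λ_+ ≈ 42.1467.


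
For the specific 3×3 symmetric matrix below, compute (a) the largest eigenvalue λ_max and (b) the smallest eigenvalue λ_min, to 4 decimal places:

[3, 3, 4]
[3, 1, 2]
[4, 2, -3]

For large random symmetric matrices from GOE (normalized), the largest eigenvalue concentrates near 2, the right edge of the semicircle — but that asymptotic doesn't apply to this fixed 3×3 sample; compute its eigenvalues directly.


Since M is real symmetric, all three eigenvalues are real; they are the roots of det(λI − M) = λ³ − (tr M) λ² + s λ − det M, where s is the sum of the principal 2×2 minors.
tr M = 3 + 1 + (-3) = 1.
s = (3·1 − 3²) + (3·(-3) − 4²) + (1·(-3) − 2²) = -6 + (-25) + (-7) = -38.
det M (expand along row 1) = 3·(-7) − 3·(-17) + 4·2 = 38.
Characteristic polynomial: λ³ − λ² − 38λ − 38 = 0.
Substitute λ = y + (tr M)/3 = y + 0.333333 to remove the quadratic term: y³ + p·y + q = 0 with p = s − (tr M)²/3 = -38.333333 and q = −2(tr M)³/27 + (tr M)·s/3 − det M = -50.740741.
Three real roots ⇒ use the trigonometric (Viète) form: r = 2√(−p/3) = 7.149204, φ = arccos(3q/(p·r)) = arccos(0.555449) = 0.981894 rad.
y_k = r·cos(φ/3 − 2πk/3) for k = 0, 1, 2 gives y = 6.769684, -1.394398, -5.375286.
λ_k = y_k + 0.333333 gives λ = 7.1030, -1.0611, -5.0420 (check: the sum is 1.0000 = tr M).

Hence λ_max = 7.1030 and λ_min = -5.0420.


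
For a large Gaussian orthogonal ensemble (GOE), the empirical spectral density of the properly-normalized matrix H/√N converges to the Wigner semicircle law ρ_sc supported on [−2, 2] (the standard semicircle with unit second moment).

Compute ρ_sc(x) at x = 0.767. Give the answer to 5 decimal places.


ρ_sc(x) = (1/(2π)) √(4 − x²). With x = 0.767:
  4 − x² = 4 − (0.767)² = 4 − 0.588289 = 3.411711.
  √(4 − x²) = 1.847082.
  1/(2π) = 0.159155.
  ρ_sc(0.767) = 0.159155 · 1.847082 = 0.293972.

Rounded to 5 decimal places: ρ_sc(0.767) ≈ 0.29397.


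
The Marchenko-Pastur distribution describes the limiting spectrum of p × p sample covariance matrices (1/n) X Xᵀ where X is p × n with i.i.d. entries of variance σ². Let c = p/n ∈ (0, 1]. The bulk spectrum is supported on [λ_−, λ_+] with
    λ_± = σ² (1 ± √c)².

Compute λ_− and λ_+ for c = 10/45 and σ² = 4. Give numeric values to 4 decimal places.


c = 10/45 = 0.222222; √c = 0.471405.
λ_− = σ² (1 − √c)² = 4 · (1 − 0.471405)² = 4 · (0.528595)² = 1.117653.
λ_+ = σ² (1 + √c)² = 4 · (1 + 0.471405)² = 4 · (1.471405)² = 8.660125.

Rounded to 4 decimal places: λ_− ≈ 1.1177, λ_+ ≈ 8.6601.


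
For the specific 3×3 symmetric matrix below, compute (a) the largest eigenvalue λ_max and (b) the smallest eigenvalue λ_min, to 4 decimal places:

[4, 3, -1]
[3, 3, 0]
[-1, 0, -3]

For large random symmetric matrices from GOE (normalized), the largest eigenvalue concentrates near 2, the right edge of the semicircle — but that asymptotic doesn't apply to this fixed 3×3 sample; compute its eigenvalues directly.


Since M is real symmetric, all three eigenvalues are real; they are the roots of det(λI − M) = λ³ − (tr M) λ² + s λ − det M, where s is the sum of the principal 2×2 minors.
tr M = 4 + 3 + (-3) = 4.
s = (4·3 − 3²) + (4·(-3) − (-1)²) + (3·(-3) − 0²) = 3 + (-13) + (-9) = -19.
det M (expand along row 1) = 4·(-9) − 3·(-9) + (-1)·3 = -12.
Characteristic polynomial: λ³ − 4λ² − 19λ + 12 = 0.
Substitute λ = y + (tr M)/3 = y + 1.333333 to remove the quadratic term: y³ + p·y + q = 0 with p = s − (tr M)²/3 = -24.333333 and q = −2(tr M)³/27 + (tr M)·s/3 − det M = -18.074074.
Three real roots ⇒ use the trigonometric (Viète) form: r = 2√(−p/3) = 5.696002, φ = arccos(3q/(p·r)) = arccos(0.391206) = 1.168855 rad.
y_k = r·cos(φ/3 − 2πk/3) for k = 0, 1, 2 gives y = 5.269111, -0.760872, -4.508238.
λ_k = y_k + 1.333333 gives λ = 6.6024, 0.5725, -3.1749 (check: the sum is 4.0000 = tr M).

Hence λ_max = 6.6024 and λ_min = -3.1749.


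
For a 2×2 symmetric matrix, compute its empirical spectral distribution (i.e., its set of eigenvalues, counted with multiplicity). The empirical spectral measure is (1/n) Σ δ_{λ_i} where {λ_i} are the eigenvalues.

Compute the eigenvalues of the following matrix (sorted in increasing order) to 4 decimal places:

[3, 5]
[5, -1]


Since M is real symmetric, both eigenvalues are real; they are the roots of det(λI − M) = λ² − (tr M) λ + det M.
tr M = 3 + (-1) = 2.
det M = 3·(-1) − 5² = -3 − 25 = -28.
Characteristic polynomial: λ² − 2λ − 28 = 0.
Discriminant Δ = (tr M)² − 4·det M = 4 − (-112) = 116; √Δ = 10.770330.
λ = (tr M ± √Δ)/2 = (2 ± 10.770330)/2, giving (tr M − √Δ)/2 = -4.3852 and (tr M + √Δ)/2 = 6.3852.

Eigenvalues sorted in increasing order: [-4.3852, 6.3852].


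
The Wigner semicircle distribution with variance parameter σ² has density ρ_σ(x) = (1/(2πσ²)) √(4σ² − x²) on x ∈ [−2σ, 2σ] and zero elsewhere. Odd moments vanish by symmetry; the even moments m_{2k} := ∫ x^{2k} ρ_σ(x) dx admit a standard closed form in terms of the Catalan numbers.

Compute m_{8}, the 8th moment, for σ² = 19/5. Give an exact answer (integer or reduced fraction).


By the scaled semicircle moment identity, m_{2k} = σ^{2k} · C_k with k = 4.
C_4 = (1/(k+1)) · C(2k, k) = (1/5) · C(8, 4) = (1/5) · 70 = 14.
σ^{2k} = (σ²)^k = (19/5)^4 = 130321/625.

Therefore m_{8} = σ^{8} · C_4 = (130321/625) · 14 = 1824494/625.


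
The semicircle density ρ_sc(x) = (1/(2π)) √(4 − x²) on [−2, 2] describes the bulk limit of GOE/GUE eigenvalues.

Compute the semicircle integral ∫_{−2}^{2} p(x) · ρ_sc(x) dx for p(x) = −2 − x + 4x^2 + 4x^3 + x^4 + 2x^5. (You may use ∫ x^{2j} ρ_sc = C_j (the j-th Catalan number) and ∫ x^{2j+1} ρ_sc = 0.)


Write p(x) = Σ a_i x^i, split into monomials and integrate each against ρ_sc separately.
Using ∫ x^{2j} ρ_sc = C_j = (1/(j+1)) C(2j, j) (Catalan numbers) and ∫ x^{2j+1} ρ_sc = 0 (odd monomials vanish by symmetry):
  i = 0 (even): a_0 · C_{0} = -2 · 1 = -2
  i = 1 (odd): ∫ x^1 ρ_sc = 0 (vanishes)
  i = 2 (even): a_2 · C_{1} = 4 · 1 = 4
  i = 3 (odd): ∫ x^3 ρ_sc = 0 (vanishes)
  i = 4 (even): a_4 · C_{2} = 1 · 2 = 2
  i = 5 (odd): ∫ x^5 ρ_sc = 0 (vanishes)

Summing the contributions: ∫_{−2}^{2} p(x) ρ_sc(x) dx = (-2) + 4 + 2 = 4.


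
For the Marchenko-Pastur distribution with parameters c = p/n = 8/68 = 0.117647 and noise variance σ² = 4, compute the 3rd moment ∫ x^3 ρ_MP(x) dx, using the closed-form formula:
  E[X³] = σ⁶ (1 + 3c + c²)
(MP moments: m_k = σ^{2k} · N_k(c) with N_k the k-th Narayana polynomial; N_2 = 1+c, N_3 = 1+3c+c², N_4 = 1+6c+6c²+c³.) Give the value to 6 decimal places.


E[X³] = σ⁶ (1 + 3c + c²) (third MP moment). With σ² = 4 (so σ⁶ = 64) and c = 8/68 = 0.117647: E[X³] = 64 · (1 + 3·0.117647 + (0.117647)²) = 64 · 1.366782.

So E[X^3] = 87.474048.


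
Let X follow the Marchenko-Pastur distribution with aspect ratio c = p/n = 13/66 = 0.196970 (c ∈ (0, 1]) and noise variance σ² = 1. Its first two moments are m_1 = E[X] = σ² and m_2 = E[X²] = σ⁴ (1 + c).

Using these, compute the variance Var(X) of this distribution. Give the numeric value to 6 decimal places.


m_1 = E[X] = σ² = 1, so m_1² = 1.
m_2 = E[X²] = σ⁴ (1 + c) = 1 · (1 + 0.196970) = 1 · 1.196970 = 1.196970.
(Note m_2 − m_1² simplifies to c · σ⁴ = 0.196970 · 1.)

Var(X) = m_2 − m_1² = 1.196970 − 1 = 0.196970.


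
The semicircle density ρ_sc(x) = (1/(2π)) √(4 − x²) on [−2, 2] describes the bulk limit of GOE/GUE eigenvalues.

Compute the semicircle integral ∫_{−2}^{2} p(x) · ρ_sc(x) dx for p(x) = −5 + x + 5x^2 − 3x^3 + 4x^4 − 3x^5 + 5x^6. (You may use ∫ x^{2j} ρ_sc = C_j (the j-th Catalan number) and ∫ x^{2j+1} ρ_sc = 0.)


Write p(x) = Σ a_i x^i, split into monomials and integrate each against ρ_sc separately.
Using ∫ x^{2j} ρ_sc = C_j = (1/(j+1)) C(2j, j) (Catalan numbers) and ∫ x^{2j+1} ρ_sc = 0 (odd monomials vanish by symmetry):
  i = 0 (even): a_0 · C_{0} = -5 · 1 = -5
  i = 1 (odd): ∫ x^1 ρ_sc = 0 (vanishes)
  i = 2 (even): a_2 · C_{1} = 5 · 1 = 5
  i = 3 (odd): ∫ x^3 ρ_sc = 0 (vanishes)
  i = 4 (even): a_4 · C_{2} = 4 · 2 = 8
  i = 5 (odd): ∫ x^5 ρ_sc = 0 (vanishes)
  i = 6 (even): a_6 · C_{3} = 5 · 5 = 25

Summing the contributions: ∫_{−2}^{2} p(x) ρ_sc(x) dx = (-5) + 5 + 8 + 25 = 33.


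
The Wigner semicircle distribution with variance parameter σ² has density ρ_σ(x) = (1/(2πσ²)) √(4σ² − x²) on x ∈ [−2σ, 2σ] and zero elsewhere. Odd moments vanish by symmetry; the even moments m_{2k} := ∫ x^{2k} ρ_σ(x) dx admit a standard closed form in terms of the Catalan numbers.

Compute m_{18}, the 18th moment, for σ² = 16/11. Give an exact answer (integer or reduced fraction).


By the scaled semicircle moment identity, m_{2k} = σ^{2k} · C_k with k = 9.
C_9 = (1/(k+1)) · C(2k, k) = (1/10) · C(18, 9) = (1/10) · 48620 = 4862.
σ^{2k} = (σ²)^k = (16/11)^9 = 68719476736/2357947691.

Therefore m_{18} = σ^{18} · C_9 = (68719476736/2357947691) · 4862 = 30374008717312/214358881.


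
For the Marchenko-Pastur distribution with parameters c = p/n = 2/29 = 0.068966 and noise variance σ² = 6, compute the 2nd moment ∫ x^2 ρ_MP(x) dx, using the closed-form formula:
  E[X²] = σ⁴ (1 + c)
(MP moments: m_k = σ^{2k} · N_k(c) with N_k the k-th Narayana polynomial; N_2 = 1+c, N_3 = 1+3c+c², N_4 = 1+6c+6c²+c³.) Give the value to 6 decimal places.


E[X²] = σ⁴ (1 + c) (second MP moment). With σ² = 6 (so σ⁴ = 36) and c = 2/29 = 0.068966: E[X²] = 36 · (1 + 0.068966) = 36 · 1.068966.

So E[X^2] = 38.482759.


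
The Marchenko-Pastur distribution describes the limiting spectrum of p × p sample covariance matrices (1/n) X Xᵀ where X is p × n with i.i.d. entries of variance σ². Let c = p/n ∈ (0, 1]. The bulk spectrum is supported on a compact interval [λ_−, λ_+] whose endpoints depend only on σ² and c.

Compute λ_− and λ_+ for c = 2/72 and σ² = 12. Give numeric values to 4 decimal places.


c = 2/72 = 0.027778; √c = 0.166667.
λ_− = σ² (1 − √c)² = 12 · (1 − 0.166667)² = 12 · (0.833333)² = 8.333333.
λ_+ = σ² (1 + √c)² = 12 · (1 + 0.166667)² = 12 · (1.166667)² = 16.333333.

Rounded to 4 decimal places: λ_− ≈ 8.3333, λ_+ ≈ 16.3333.


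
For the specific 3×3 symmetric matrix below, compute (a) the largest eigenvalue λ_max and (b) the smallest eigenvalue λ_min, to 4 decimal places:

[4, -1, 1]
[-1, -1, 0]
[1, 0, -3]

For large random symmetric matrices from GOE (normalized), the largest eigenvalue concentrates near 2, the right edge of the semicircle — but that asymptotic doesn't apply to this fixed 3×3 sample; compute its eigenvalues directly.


Since M is real symmetric, all three eigenvalues are real; they are the roots of det(λI − M) = λ³ − (tr M) λ² + s λ − det M, where s is the sum of the principal 2×2 minors.
tr M = 4 + (-1) + (-3) = 0.
s = (4·(-1) − (-1)²) + (4·(-3) − 1²) + ((-1)·(-3) − 0²) = -5 + (-13) + 3 = -15.
det M (expand along row 1) = 4·3 − (-1)·3 + 1·1 = 16.
Characteristic polynomial: λ³ − 15λ − 16 = 0.
Substitute λ = y + (tr M)/3 = y + 0.000000 to remove the quadratic term: y³ + p·y + q = 0 with p = s − (tr M)²/3 = -15.000000 and q = −2(tr M)³/27 + (tr M)·s/3 − det M = -16.000000.
Three real roots ⇒ use the trigonometric (Viète) form: r = 2√(−p/3) = 4.472136, φ = arccos(3q/(p·r)) = arccos(0.715542) = 0.773397 rad.
y_k = r·cos(φ/3 − 2πk/3) for k = 0, 1, 2 gives y = 4.324347, -1.174745, -3.149602.
λ_k = y_k + 0.000000 gives λ = 4.3243, -1.1747, -3.1496 (check: the sum is 0.0000 = tr M).

Hence λ_max = 4.3243 and λ_min = -3.1496.


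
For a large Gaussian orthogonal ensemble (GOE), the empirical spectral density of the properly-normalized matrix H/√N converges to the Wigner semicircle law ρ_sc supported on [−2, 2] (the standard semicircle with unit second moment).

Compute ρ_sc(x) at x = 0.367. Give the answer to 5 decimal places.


ρ_sc(x) = (1/(2π)) √(4 − x²). With x = 0.367:
  4 − x² = 4 − (0.367)² = 4 − 0.134689 = 3.865311.
  √(4 − x²) = 1.966039.
  1/(2π) = 0.159155.
  ρ_sc(0.367) = 0.159155 · 1.966039 = 0.312905.

Rounded to 5 decimal places: ρ_sc(0.367) ≈ 0.31290.


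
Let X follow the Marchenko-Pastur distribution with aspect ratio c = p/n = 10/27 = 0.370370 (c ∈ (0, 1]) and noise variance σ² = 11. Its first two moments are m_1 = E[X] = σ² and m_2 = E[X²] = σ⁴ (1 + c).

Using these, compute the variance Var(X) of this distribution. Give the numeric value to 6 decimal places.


m_1 = E[X] = σ² = 11, so m_1² = 121.
m_2 = E[X²] = σ⁴ (1 + c) = 121 · (1 + 0.370370) = 121 · 1.370370 = 165.814815.
(Note m_2 − m_1² simplifies to c · σ⁴ = 0.370370 · 121.)

Var(X) = m_2 − m_1² = 165.814815 − 121 = 44.814815.


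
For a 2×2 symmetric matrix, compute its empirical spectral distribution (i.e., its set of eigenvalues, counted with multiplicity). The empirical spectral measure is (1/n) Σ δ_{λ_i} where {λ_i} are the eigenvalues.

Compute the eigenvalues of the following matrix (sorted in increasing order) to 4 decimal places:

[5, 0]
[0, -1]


Since M is real symmetric, both eigenvalues are real; they are the roots of det(λI − M) = λ² − (tr M) λ + det M.
tr M = 5 + (-1) = 4.
det M = 5·(-1) − 0² = -5 − 0 = -5.
Characteristic polynomial: λ² − 4λ − 5 = 0.
Discriminant Δ = (tr M)² − 4·det M = 16 − (-20) = 36; √Δ = 6.000000.
λ = (tr M ± √Δ)/2 = (4 ± 6.000000)/2, giving (tr M − √Δ)/2 = -1.0000 and (tr M + √Δ)/2 = 5.0000.

Eigenvalues sorted in increasing order: [-1.0000, 5.0000].


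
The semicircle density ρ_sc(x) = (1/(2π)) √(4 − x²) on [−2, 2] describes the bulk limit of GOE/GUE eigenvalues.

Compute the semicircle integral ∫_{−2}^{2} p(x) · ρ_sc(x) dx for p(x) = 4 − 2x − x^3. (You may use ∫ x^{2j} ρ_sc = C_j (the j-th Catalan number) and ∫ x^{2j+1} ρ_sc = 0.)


Write p(x) = Σ a_i x^i, split into monomials and integrate each against ρ_sc separately.
Using ∫ x^{2j} ρ_sc = C_j = (1/(j+1)) C(2j, j) (Catalan numbers) and ∫ x^{2j+1} ρ_sc = 0 (odd monomials vanish by symmetry):
  i = 0 (even): a_0 · C_{0} = 4 · 1 = 4
  i = 1 (odd): ∫ x^1 ρ_sc = 0 (vanishes)
  i = 3 (odd): ∫ x^3 ρ_sc = 0 (vanishes)

Summing the contributions: ∫_{−2}^{2} p(x) ρ_sc(x) dx = 4.


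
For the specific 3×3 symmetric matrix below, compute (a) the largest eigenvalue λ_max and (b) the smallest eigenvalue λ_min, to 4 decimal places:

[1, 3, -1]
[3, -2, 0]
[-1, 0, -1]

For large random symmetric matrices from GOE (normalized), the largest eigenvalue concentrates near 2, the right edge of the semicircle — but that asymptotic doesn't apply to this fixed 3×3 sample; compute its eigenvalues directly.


Since M is real symmetric, all three eigenvalues are real; they are the roots of det(λI − M) = λ³ − (tr M) λ² + s λ − det M, where s is the sum of the principal 2×2 minors.
tr M = 1 + (-2) + (-1) = -2.
s = (1·(-2) − 3²) + (1·(-1) − (-1)²) + ((-2)·(-1) − 0²) = -11 + (-2) + 2 = -11.
det M (expand along row 1) = 1·2 − 3·(-3) + (-1)·(-2) = 13.
Characteristic polynomial: λ³ + 2λ² − 11λ − 13 = 0.
Substitute λ = y + (tr M)/3 = y − 0.666667 to remove the quadratic term: y³ + p·y + q = 0 with p = s − (tr M)²/3 = -12.333333 and q = −2(tr M)³/27 + (tr M)·s/3 − det M = -5.074074.
Three real roots ⇒ use the trigonometric (Viète) form: r = 2√(−p/3) = 4.055175, φ = arccos(3q/(p·r)) = arccos(0.304360) = 1.261530 rad.
y_k = r·cos(φ/3 − 2πk/3) for k = 0, 1, 2 gives y = 3.701892, -0.417304, -3.284588.
λ_k = y_k − 0.666667 gives λ = 3.0352, -1.0840, -3.9513 (check: the sum is -2.0000 = tr M).

Hence λ_max = 3.0352 and λ_min = -3.9513.


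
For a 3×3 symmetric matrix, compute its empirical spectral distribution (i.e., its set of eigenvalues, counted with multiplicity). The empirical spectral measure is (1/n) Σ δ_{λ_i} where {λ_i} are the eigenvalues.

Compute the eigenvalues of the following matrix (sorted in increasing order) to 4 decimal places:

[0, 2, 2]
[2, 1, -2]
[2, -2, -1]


Since M is real symmetric, all three eigenvalues are real; they are the roots of det(λI − M) = λ³ − (tr M) λ² + s λ − det M, where s is the sum of the principal 2×2 minors.
tr M = 0 + 1 + (-1) = 0.
s = (0·1 − 2²) + (0·(-1) − 2²) + (1·(-1) − (-2)²) = -4 + (-4) + (-5) = -13.
det M (expand along row 1) = 0·(-5) − 2·2 + 2·(-6) = -16.
Characteristic polynomial: λ³ − 13λ + 16 = 0.
Substitute λ = y + (tr M)/3 = y + 0.000000 to remove the quadratic term: y³ + p·y + q = 0 with p = s − (tr M)²/3 = -13.000000 and q = −2(tr M)³/27 + (tr M)·s/3 − det M = 16.000000.
Three real roots ⇒ use the trigonometric (Viète) form: r = 2√(−p/3) = 4.163332, φ = arccos(3q/(p·r)) = arccos(-0.886864) = 2.661308 rad.
y_k = r·cos(φ/3 − 2πk/3) for k = 0, 1, 2 gives y = 2.629813, 1.480279, -4.110092.
λ_k = y_k + 0.000000 gives λ = 2.6298, 1.4803, -4.1101 (check: the sum is 0.0000 = tr M).

Eigenvalues sorted in increasing order: [-4.1101, 1.4803, 2.6298].


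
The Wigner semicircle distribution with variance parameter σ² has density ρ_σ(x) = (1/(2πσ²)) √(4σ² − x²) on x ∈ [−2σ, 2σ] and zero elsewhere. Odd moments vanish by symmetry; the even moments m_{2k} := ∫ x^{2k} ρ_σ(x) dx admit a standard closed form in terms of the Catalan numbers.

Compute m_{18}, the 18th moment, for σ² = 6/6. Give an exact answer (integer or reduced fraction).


By the scaled semicircle moment identity, m_{2k} = σ^{2k} · C_k with k = 9.
C_9 = (1/(k+1)) · C(2k, k) = (1/10) · C(18, 9) = (1/10) · 48620 = 4862.
σ^{2k} = (σ²)^k = (6/6)^9 = 1.

Therefore m_{18} = σ^{18} · C_9 = 1 · 4862 = 4862.
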